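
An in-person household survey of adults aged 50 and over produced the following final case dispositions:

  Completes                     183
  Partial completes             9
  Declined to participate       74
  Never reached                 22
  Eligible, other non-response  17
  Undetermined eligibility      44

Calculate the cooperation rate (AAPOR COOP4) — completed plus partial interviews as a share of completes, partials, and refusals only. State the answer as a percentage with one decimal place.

Numerator = 183 + 9 = 192
Denom = 183 + 9 + 74 = 266
COOP4 = 192 / 266 = 0.7218

72.2%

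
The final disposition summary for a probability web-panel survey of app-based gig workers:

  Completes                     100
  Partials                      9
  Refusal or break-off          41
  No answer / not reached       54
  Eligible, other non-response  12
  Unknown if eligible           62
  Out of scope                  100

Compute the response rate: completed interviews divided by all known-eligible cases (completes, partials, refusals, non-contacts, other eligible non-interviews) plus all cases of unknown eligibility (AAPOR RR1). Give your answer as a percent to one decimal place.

Top = 100
Base = 100 + 9 + 41 + 54 + 12 + 62 = 278
RR1 = 100 / 278 = 0.3597

36.0%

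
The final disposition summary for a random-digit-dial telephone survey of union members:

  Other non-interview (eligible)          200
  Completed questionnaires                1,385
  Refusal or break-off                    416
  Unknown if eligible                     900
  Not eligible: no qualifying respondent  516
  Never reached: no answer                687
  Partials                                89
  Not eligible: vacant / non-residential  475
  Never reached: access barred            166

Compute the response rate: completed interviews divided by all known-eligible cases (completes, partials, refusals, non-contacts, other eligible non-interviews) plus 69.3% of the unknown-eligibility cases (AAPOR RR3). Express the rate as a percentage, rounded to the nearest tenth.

Never reached = 687 + 166 = 853
Screened out, ineligible = 516 + 475 = 991
Top → 1385
Eligible (known) → 1385 + 89 + 416 + 853 + 200 = 2943
Estimated eligible among unknowns → 0.6930 × 900 = 623.70
Denom → 2943 + 623.70 = 3566.70
RR3 = 1385 / 3566.70 = 0.3883

38.8%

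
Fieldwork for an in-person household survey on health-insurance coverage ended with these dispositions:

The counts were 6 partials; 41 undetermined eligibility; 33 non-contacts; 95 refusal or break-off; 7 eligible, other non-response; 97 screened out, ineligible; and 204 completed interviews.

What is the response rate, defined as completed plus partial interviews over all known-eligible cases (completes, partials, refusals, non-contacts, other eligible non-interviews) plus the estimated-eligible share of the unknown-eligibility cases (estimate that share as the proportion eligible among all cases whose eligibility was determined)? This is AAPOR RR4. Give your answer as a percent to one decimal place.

Top: 204 + 6 = 210
Eligible (known): 204 + 6 + 95 + 33 + 7 = 345
e = 345 / (345 + 97) = 345 / 442 = 0.7805
Estimated eligible among unknowns: 0.7805 × 41 = 32.00
Denominator: 345 + 32.00 = 377.00
RR4 = 210 / 377.00 = 0.5570

55.7%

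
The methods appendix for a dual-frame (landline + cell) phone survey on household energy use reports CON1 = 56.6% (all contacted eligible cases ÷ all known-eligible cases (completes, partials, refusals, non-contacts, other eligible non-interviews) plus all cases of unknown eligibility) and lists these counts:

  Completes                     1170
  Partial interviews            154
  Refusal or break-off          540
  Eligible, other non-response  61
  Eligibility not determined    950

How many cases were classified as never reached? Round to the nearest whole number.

526

Top → 1170 + 154 + 540 + 61 = 1925
CON1 = 1925 / D = 0.566
D = 1925 / 0.566 = 3401.1
Other denominator terms total 2875
never reached = 3401.1 − 2875 ≈ 526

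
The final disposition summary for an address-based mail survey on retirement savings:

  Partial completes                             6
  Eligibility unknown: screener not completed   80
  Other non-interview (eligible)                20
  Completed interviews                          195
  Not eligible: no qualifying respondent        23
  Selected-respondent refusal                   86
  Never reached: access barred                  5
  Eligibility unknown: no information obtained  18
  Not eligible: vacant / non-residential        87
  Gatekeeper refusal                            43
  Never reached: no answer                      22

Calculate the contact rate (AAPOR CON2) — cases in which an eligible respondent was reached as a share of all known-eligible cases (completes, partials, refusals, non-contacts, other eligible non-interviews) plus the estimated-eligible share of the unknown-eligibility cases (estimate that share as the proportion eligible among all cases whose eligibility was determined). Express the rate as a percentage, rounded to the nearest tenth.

Refusal or break-off = 43 + 86 = 129
No contact after all attempts = 22 + 5 = 27
Unknown if eligible = 80 + 18 = 98
Screened out, ineligible = 23 + 87 = 110
Top → 195 + 6 + 129 + 20 = 350
Eligible (known) → 195 + 6 + 129 + 27 + 20 = 377
e = 377 / (377 + 110) = 377 / 487 = 0.7741
e × U → 0.7741 × 98 = 75.86
Denom → 377 + 75.86 = 452.86
CON2 = 350 / 452.86 = 0.7729

77.3%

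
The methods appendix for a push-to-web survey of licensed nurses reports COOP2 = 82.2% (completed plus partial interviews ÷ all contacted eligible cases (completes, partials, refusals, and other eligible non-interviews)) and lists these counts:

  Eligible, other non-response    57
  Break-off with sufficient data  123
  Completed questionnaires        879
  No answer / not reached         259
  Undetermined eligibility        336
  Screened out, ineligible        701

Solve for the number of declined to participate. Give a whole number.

Num = 879 + 123 = 1002
COOP2 = 1002 / D = 0.822
D = 1002 / 0.822 = 1219.0
Rest of base = 1059
declined to participate = 1219.0 − 1059 ≈ 160

160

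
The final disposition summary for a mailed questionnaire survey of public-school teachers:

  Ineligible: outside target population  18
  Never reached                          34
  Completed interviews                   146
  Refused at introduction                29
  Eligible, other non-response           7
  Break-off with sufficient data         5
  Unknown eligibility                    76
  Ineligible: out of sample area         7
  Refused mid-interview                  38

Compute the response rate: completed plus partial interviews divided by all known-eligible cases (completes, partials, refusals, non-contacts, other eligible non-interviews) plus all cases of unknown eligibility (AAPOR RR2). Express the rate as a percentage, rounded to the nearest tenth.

45.1%

Declined to participate = 29 + 38 = 67
Screened out, ineligible = 18 + 7 = 25
Num → 146 + 5 = 151
Base → 146 + 5 + 67 + 34 + 7 + 76 = 335
RR2 = 151 / 335 = 0.4507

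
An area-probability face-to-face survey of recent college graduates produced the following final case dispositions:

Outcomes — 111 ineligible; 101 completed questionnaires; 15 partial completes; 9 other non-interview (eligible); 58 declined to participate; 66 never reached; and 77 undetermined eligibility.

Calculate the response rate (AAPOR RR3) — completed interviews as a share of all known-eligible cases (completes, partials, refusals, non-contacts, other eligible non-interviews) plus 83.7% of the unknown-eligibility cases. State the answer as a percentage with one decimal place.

Num: 101
Determined eligible: 101 + 15 + 58 + 66 + 9 = 249
Estimated eligible among unknowns: 0.8370 × 77 = 64.45
Denominator: 249 + 64.45 = 313.45
RR3 = 101 / 313.45 = 0.3222

32.2%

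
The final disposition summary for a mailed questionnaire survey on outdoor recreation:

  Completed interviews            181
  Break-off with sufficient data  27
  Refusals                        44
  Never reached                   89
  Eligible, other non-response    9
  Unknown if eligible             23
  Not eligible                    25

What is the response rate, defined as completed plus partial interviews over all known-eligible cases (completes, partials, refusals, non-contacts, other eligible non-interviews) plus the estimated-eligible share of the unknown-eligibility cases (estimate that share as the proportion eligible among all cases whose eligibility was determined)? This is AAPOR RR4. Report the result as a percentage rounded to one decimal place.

56.0%

Num → 181 + 27 = 208
Eligible (known) → 181 + 27 + 44 + 89 + 9 = 350
e = 350 / (350 + 25) = 350 / 375 = 0.9333
e × U → 0.9333 × 23 = 21.47
Denom → 350 + 21.47 = 371.47
RR4 = 208 / 371.47 = 0.5599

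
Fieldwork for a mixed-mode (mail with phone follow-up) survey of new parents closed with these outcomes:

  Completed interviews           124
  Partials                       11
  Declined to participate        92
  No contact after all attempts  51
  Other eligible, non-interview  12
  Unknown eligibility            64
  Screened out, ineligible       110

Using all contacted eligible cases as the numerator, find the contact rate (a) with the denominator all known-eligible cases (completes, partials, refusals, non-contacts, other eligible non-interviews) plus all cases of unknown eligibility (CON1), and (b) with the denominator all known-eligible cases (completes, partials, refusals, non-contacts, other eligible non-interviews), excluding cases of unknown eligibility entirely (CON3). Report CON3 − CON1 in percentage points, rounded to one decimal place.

14.9

Top: 124 + 11 + 92 + 12 = 239
Denominator: 124 + 11 + 92 + 51 + 12 + 64 = 354
CON1 = 239 / 354 = 0.6751
Denominator: 124 + 11 + 92 + 51 + 12 = 290
CON3 = 239 / 290 = 0.8241
Difference = 82.41 − 67.51 = 14.90 percentage points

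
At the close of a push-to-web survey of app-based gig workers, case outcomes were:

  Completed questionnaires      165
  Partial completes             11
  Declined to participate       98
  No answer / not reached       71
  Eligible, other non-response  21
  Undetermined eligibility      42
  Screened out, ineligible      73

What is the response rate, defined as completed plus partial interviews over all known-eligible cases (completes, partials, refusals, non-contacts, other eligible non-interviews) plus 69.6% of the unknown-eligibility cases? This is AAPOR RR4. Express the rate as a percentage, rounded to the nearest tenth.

44.5%

Numerator: 165 + 11 = 176
Determined eligible: 165 + 11 + 98 + 71 + 21 = 366
Estimated eligible among unknowns: 0.6960 × 42 = 29.23
Denom: 366 + 29.23 = 395.23
RR4 = 176 / 395.23 = 0.4453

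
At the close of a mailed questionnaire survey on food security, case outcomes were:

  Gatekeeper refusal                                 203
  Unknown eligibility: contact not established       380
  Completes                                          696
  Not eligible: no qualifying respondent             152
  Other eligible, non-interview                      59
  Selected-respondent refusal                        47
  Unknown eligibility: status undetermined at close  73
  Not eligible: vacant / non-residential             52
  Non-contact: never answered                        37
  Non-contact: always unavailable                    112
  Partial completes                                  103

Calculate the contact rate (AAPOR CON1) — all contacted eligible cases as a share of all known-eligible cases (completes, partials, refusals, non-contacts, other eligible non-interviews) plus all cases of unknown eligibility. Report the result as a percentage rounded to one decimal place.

64.8%

Refusals = 203 + 47 = 250
No contact after all attempts = 37 + 112 = 149
Unknown eligibility = 380 + 73 = 453
Not eligible = 152 + 52 = 204
Top: 696 + 103 + 250 + 59 = 1108
Base: 696 + 103 + 250 + 149 + 59 + 453 = 1710
CON1 = 1108 / 1710 = 0.6480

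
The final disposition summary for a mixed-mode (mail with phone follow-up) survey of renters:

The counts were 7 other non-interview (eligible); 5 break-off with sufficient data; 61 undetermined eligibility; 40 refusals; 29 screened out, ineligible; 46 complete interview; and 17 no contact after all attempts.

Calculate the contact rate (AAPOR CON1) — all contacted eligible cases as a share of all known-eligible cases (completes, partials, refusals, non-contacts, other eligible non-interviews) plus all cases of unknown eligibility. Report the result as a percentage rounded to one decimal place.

Num = 46 + 5 + 40 + 7 = 98
Denominator = 46 + 5 + 40 + 17 + 7 + 61 = 176
CON1 = 98 / 176 = 0.5568

55.7%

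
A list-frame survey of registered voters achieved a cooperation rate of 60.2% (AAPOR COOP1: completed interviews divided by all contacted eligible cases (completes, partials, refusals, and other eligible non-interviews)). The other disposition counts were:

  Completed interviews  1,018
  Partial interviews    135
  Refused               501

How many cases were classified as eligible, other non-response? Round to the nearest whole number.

37

COOP1 = 1018 / D = 0.602
D = 1018 / 0.602 = 1691.0
Other denominator terms total 1654
eligible, other non-response = 1691.0 − 1654 ≈ 37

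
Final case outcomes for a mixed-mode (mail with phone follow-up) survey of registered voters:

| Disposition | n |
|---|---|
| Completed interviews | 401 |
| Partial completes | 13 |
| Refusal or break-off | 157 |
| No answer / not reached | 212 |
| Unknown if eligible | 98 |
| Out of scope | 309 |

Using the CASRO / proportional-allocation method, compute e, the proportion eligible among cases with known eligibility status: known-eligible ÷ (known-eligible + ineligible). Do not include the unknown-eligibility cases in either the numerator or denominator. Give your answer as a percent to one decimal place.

Known eligible = 401 + 13 + 157 + 212 = 783
e = 783 / (783 + 309) = 783 / 1092 = 0.7170

71.7%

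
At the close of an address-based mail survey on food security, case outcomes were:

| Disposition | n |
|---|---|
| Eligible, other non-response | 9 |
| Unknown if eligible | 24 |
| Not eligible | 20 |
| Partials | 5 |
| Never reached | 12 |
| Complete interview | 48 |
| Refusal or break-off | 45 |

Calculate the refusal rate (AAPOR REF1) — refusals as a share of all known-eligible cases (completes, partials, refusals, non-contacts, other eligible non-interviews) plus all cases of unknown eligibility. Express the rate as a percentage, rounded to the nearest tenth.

Num → 45
Denom → 48 + 5 + 45 + 12 + 9 + 24 = 143
REF1 = 45 / 143 = 0.3147

31.5%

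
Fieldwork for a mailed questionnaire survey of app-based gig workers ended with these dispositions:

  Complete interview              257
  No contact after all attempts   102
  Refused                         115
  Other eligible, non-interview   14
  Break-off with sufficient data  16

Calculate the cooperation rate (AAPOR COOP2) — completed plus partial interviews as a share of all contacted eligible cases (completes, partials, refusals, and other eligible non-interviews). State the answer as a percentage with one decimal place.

Top → 257 + 16 = 273
Base → 257 + 16 + 115 + 14 = 402
COOP2 = 273 / 402 = 0.6791

67.9%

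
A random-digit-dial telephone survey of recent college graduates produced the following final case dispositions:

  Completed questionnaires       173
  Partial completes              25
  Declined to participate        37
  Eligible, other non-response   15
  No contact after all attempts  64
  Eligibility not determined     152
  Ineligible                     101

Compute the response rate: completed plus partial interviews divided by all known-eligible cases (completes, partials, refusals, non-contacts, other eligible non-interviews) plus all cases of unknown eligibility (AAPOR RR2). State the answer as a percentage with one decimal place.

Num → 173 + 25 = 198
Denom → 173 + 25 + 37 + 64 + 15 + 152 = 466
RR2 = 198 / 466 = 0.4249

42.5%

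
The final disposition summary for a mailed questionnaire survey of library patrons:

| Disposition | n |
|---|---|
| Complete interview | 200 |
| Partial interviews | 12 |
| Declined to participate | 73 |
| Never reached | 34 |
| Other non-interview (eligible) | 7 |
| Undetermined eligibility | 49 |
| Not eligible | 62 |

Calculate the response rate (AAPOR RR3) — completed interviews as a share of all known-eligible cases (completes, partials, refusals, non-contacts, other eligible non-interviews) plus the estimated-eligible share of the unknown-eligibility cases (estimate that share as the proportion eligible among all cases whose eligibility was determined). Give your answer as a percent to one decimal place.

Num = 200
Known eligible = 200 + 12 + 73 + 34 + 7 = 326
e = 326 / (326 + 62) = 326 / 388 = 0.8402
e × U = 0.8402 × 49 = 41.17
Denom = 326 + 41.17 = 367.17
RR3 = 200 / 367.17 = 0.5447

54.5%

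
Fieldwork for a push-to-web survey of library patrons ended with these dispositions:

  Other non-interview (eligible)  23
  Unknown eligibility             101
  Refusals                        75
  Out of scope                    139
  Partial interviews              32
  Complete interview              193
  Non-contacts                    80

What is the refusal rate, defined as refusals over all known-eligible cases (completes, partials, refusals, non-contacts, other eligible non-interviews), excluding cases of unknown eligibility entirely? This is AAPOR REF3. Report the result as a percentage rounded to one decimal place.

18.6%

Num = 75
Base = 193 + 32 + 75 + 80 + 23 = 403
REF3 = 75 / 403 = 0.1861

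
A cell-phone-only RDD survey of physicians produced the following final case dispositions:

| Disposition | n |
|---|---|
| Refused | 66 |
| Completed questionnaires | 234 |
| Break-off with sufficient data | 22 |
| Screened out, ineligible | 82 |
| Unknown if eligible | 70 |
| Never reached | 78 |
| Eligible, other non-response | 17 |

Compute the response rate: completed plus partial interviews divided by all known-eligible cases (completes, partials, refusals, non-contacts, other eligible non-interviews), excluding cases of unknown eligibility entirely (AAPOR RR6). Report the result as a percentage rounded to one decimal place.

Numerator: 234 + 22 = 256
Base: 234 + 22 + 66 + 78 + 17 = 417
RR6 = 256 / 417 = 0.6139

61.4%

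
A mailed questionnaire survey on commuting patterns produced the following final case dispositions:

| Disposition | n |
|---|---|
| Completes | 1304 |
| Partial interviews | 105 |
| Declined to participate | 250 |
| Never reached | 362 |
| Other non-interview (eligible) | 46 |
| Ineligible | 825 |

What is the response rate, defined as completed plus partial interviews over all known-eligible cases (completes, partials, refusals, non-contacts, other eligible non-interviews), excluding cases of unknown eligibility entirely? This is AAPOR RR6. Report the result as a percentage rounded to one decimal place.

Top = 1304 + 105 = 1409
Denominator = 1304 + 105 + 250 + 362 + 46 = 2067
RR6 = 1409 / 2067 = 0.6817

68.2%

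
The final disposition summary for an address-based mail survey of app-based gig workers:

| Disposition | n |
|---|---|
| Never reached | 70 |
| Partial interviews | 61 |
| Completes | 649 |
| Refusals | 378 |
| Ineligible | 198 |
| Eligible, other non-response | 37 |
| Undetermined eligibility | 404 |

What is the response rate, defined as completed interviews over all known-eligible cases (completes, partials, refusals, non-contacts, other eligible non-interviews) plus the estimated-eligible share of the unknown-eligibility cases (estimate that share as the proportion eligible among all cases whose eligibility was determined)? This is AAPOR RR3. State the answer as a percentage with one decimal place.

42.1%

Top: 649
Eligible (known): 649 + 61 + 378 + 70 + 37 = 1195
e = 1195 / (1195 + 198) = 1195 / 1393 = 0.8579
Estimated eligible among unknowns: 0.8579 × 404 = 346.59
Denominator: 1195 + 346.59 = 1541.59
RR3 = 649 / 1541.59 = 0.4210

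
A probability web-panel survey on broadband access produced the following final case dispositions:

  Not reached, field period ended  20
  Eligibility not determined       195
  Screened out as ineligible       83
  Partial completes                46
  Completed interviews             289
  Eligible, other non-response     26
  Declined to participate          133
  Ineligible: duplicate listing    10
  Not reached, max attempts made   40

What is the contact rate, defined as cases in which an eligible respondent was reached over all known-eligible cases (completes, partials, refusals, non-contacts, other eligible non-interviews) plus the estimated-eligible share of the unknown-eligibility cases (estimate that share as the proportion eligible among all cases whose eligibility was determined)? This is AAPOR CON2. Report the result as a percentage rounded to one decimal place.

68.5%

Non-contacts = 20 + 40 = 60
Out of scope = 83 + 10 = 93
Top = 289 + 46 + 133 + 26 = 494
Eligible (known) = 289 + 46 + 133 + 60 + 26 = 554
e = 554 / (554 + 93) = 554 / 647 = 0.8563
e × U = 0.8563 × 195 = 166.98
Denominator = 554 + 166.98 = 720.98
CON2 = 494 / 720.98 = 0.6852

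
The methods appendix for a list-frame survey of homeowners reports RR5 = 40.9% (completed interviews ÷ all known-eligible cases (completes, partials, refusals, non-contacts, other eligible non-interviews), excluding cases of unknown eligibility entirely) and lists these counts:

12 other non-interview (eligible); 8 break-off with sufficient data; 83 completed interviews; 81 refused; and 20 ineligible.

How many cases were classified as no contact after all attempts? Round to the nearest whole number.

19

RR5 = 83 / D = 0.409
D = 83 / 0.409 = 202.9
Rest of base = 184
no contact after all attempts = 202.9 − 184 ≈ 19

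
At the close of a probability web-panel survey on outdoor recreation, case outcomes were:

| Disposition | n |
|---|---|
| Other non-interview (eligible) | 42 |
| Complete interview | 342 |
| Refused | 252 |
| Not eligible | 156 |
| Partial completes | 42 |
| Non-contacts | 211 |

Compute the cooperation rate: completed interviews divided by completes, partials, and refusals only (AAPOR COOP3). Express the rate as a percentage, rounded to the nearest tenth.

Numerator → 342
Denom → 342 + 42 + 252 = 636
COOP3 = 342 / 636 = 0.5377

53.8%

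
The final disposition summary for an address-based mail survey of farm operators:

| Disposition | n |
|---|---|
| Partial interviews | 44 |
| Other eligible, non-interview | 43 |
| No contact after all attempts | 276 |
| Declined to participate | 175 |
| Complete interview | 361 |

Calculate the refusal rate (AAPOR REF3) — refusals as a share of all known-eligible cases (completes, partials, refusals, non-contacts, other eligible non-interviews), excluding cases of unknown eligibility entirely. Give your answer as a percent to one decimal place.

Numerator: 175
Base: 361 + 44 + 175 + 276 + 43 = 899
REF3 = 175 / 899 = 0.1947

19.5%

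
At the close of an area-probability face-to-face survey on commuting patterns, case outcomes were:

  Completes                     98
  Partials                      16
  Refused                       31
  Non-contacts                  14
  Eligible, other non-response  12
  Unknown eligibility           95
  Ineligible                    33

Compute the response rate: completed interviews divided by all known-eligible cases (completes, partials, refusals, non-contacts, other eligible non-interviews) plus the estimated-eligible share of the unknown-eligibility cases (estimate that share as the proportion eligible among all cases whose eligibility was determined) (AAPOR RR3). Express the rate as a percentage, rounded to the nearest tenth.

39.1%

Top: 98
Determined eligible: 98 + 16 + 31 + 14 + 12 = 171
e = 171 / (171 + 33) = 171 / 204 = 0.8382
Eligible share of unknowns: 0.8382 × 95 = 79.63
Denominator: 171 + 79.63 = 250.63
RR3 = 98 / 250.63 = 0.3910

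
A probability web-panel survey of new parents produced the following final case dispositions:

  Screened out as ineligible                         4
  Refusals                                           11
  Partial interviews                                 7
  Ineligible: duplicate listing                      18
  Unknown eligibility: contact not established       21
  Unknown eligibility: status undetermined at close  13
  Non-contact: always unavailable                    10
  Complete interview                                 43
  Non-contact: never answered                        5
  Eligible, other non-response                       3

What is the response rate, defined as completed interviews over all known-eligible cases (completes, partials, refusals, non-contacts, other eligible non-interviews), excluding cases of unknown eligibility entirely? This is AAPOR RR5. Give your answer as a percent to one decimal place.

54.4%

No contact after all attempts = 5 + 10 = 15
Unknown if eligible = 21 + 13 = 34
Screened out, ineligible = 4 + 18 = 22
Numerator: 43
Denominator: 43 + 7 + 11 + 15 + 3 = 79
RR5 = 43 / 79 = 0.5443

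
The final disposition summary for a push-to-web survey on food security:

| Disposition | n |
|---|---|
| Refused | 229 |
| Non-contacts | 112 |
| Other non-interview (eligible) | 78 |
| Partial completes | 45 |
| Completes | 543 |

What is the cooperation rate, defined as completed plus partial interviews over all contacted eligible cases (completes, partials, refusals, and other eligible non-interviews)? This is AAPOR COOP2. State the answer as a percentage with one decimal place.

65.7%

Top → 543 + 45 = 588
Denom → 543 + 45 + 229 + 78 = 895
COOP2 = 588 / 895 = 0.6570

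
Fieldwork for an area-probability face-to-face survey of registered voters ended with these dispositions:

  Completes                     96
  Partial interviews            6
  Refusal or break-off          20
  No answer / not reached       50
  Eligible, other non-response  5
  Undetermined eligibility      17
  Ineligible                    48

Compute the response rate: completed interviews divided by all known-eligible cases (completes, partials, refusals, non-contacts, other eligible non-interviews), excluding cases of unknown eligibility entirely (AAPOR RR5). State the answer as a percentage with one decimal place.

54.2%

Top → 96
Denominator → 96 + 6 + 20 + 50 + 5 = 177
RR5 = 96 / 177 = 0.5424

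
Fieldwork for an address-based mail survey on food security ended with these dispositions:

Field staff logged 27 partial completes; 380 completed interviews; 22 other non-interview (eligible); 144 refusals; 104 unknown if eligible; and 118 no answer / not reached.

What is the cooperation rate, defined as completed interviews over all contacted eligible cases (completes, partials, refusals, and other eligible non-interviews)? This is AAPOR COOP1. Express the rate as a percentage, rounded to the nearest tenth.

Top = 380
Denom = 380 + 27 + 144 + 22 = 573
COOP1 = 380 / 573 = 0.6632

66.3%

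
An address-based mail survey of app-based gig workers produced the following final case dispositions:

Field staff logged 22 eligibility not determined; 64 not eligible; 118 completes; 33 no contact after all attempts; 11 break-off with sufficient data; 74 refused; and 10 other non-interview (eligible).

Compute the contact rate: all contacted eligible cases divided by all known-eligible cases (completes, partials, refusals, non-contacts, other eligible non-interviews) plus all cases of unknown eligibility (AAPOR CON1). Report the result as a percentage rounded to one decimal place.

Top → 118 + 11 + 74 + 10 = 213
Denom → 118 + 11 + 74 + 33 + 10 + 22 = 268
CON1 = 213 / 268 = 0.7948

79.5%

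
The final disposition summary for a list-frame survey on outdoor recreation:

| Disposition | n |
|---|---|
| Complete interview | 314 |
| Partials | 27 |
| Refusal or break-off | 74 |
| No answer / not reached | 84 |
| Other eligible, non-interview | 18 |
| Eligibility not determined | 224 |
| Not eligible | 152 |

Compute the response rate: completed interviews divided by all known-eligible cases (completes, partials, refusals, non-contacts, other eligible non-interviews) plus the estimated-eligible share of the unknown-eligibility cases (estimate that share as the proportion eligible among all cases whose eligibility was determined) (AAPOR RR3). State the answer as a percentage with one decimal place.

Numerator: 314
Determined eligible: 314 + 27 + 74 + 84 + 18 = 517
e = 517 / (517 + 152) = 517 / 669 = 0.7728
Estimated eligible among unknowns: 0.7728 × 224 = 173.11
Denominator: 517 + 173.11 = 690.11
RR3 = 314 / 690.11 = 0.4550

45.5%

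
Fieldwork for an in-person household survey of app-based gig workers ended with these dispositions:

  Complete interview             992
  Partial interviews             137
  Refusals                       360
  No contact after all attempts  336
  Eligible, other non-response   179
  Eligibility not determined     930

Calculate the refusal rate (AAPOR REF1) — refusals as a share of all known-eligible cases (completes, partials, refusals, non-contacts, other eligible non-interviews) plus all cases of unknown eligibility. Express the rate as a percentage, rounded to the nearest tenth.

Numerator = 360
Denom = 992 + 137 + 360 + 336 + 179 + 930 = 2934
REF1 = 360 / 2934 = 0.1227

12.3%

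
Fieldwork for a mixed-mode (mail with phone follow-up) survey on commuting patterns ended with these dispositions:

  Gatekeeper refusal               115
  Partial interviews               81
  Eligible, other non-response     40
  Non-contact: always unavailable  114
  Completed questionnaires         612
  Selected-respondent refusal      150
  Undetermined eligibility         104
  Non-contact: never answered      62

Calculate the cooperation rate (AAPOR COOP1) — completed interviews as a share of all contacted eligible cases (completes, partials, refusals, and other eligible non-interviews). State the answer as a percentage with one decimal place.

61.3%

Refusals = 115 + 150 = 265
Non-contacts = 62 + 114 = 176
Numerator = 612
Denom = 612 + 81 + 265 + 40 = 998
COOP1 = 612 / 998 = 0.6132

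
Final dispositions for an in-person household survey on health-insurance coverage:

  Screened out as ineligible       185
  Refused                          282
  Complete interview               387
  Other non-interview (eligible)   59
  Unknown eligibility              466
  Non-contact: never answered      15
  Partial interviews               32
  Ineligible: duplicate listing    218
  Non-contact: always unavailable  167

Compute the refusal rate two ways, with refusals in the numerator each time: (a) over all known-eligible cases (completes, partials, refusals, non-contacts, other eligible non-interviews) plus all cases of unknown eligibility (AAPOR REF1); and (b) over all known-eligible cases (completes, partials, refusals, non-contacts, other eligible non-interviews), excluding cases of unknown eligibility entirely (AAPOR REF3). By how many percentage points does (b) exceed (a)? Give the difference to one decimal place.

9.9

Never reached = 15 + 167 = 182
Ineligible = 185 + 218 = 403
Top = 282
Base = 387 + 32 + 282 + 182 + 59 + 466 = 1408
REF1 = 282 / 1408 = 0.2003
Base = 387 + 32 + 282 + 182 + 59 = 942
REF3 = 282 / 942 = 0.2994
Difference = 29.94 − 20.03 = 9.91 percentage points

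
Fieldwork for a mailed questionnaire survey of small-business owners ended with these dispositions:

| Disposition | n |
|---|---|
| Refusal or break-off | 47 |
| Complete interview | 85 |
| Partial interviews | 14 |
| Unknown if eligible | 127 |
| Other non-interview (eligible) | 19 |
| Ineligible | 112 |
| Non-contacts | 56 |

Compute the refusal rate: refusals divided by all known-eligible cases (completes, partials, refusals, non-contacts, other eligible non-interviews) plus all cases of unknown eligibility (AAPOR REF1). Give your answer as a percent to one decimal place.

13.5%

Num: 47
Denominator: 85 + 14 + 47 + 56 + 19 + 127 = 348
REF1 = 47 / 348 = 0.1351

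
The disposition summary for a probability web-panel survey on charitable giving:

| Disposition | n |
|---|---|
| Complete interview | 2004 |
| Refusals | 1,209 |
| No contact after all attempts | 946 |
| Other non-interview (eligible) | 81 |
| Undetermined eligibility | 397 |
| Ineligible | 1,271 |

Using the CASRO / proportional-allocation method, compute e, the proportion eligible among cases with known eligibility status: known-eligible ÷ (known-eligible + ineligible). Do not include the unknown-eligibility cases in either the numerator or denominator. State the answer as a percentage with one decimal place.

Determined eligible → 2004 + 1209 + 946 + 81 = 4240
e = 4240 / (4240 + 1271) = 4240 / 5511 = 0.7694

76.9%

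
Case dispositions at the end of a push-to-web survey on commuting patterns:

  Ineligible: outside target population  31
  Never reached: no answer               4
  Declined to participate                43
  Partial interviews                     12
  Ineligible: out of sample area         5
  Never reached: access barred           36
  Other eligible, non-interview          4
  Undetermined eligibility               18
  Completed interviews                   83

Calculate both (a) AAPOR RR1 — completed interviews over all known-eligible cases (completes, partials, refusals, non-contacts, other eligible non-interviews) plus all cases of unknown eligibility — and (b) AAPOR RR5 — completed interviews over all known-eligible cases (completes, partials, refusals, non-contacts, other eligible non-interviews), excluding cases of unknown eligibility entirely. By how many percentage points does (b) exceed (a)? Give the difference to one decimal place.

No contact after all attempts = 4 + 36 = 40
Out of scope = 31 + 5 = 36
Top → 83
Denom → 83 + 12 + 43 + 40 + 4 + 18 = 200
RR1 = 83 / 200 = 0.4150
Denom → 83 + 12 + 43 + 40 + 4 = 182
RR5 = 83 / 182 = 0.4560
Difference = 45.60 − 41.50 = 4.10 percentage points

4.1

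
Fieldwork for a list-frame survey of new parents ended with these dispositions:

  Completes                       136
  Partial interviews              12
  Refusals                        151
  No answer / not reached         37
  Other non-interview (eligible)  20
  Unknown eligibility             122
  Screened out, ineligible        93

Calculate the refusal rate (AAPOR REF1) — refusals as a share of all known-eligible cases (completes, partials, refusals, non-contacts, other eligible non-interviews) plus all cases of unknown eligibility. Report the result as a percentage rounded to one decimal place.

Num: 151
Denominator: 136 + 12 + 151 + 37 + 20 + 122 = 478
REF1 = 151 / 478 = 0.3159

31.6%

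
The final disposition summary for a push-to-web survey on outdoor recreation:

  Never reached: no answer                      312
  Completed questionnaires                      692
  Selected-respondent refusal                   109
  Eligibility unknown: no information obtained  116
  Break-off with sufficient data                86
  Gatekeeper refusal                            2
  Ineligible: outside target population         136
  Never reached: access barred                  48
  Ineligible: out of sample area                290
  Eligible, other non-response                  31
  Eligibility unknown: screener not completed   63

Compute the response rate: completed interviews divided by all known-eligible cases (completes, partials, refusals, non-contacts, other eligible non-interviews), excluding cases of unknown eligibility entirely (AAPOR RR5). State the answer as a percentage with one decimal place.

Refusals = 2 + 109 = 111
Never reached = 312 + 48 = 360
Eligibility not determined = 63 + 116 = 179
Out of scope = 136 + 290 = 426
Top: 692
Denom: 692 + 86 + 111 + 360 + 31 = 1280
RR5 = 692 / 1280 = 0.5406

54.1%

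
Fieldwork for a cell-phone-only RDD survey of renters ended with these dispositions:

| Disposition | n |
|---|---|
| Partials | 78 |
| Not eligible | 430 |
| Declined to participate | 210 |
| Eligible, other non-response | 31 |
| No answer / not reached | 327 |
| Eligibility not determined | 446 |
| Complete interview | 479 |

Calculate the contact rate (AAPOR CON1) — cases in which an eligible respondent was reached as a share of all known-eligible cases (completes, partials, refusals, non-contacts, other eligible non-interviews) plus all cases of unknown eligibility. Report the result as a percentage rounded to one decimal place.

Top = 479 + 78 + 210 + 31 = 798
Denominator = 479 + 78 + 210 + 327 + 31 + 446 = 1571
CON1 = 798 / 1571 = 0.5080

50.8%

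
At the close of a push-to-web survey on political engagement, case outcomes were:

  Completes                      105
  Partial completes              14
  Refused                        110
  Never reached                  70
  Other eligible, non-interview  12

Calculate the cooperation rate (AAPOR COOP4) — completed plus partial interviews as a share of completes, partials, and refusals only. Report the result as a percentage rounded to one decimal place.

52.0%

Top → 105 + 14 = 119
Denominator → 105 + 14 + 110 = 229
COOP4 = 119 / 229 = 0.5197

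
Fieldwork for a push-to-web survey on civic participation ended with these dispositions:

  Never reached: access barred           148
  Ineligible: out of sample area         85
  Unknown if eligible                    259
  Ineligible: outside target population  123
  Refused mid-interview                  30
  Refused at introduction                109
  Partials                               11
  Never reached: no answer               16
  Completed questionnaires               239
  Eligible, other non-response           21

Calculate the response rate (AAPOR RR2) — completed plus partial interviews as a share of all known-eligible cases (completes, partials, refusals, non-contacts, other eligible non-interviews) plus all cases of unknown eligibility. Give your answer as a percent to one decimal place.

Declined to participate = 109 + 30 = 139
Non-contacts = 16 + 148 = 164
Ineligible = 123 + 85 = 208
Top = 239 + 11 = 250
Denominator = 239 + 11 + 139 + 164 + 21 + 259 = 833
RR2 = 250 / 833 = 0.3001

30.0%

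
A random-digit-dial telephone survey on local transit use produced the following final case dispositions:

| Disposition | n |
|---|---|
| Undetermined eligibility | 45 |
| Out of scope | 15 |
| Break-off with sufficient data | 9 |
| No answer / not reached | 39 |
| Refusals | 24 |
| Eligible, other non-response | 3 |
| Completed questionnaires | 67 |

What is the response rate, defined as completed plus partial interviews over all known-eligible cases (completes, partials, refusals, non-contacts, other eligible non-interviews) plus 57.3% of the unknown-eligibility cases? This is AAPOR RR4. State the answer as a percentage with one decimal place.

Top = 67 + 9 = 76
Determined eligible = 67 + 9 + 24 + 39 + 3 = 142
e × U = 0.5730 × 45 = 25.78
Denominator = 142 + 25.78 = 167.78
RR4 = 76 / 167.78 = 0.4530

45.3%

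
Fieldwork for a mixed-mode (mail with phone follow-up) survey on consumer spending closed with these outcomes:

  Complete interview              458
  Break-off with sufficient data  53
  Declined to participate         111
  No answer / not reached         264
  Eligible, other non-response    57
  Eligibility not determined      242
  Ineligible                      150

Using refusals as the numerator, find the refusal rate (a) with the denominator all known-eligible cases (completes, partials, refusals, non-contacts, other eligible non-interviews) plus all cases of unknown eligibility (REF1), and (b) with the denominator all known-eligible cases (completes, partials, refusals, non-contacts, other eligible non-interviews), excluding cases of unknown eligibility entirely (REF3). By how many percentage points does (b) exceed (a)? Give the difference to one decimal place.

Num → 111
Base → 458 + 53 + 111 + 264 + 57 + 242 = 1185
REF1 = 111 / 1185 = 0.0937
Base → 458 + 53 + 111 + 264 + 57 = 943
REF3 = 111 / 943 = 0.1177
Difference = 11.77 − 9.37 = 2.40 percentage points

2.4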